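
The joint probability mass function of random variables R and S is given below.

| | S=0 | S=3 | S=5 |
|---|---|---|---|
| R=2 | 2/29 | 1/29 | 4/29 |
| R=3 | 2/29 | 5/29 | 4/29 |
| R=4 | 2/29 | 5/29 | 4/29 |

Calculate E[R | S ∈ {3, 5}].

P(S ∈ {3, 5}) = 23/29.
Σ R·P over the event = 2·(1/29) + 2·(4/29) + 3·(5/29) + 3·(4/29) + 4·(5/29) + 4·(4/29) = 73/29.
E[R | S ∈ {3, 5}] = (73/29) / (23/29) = 73/23.

73/23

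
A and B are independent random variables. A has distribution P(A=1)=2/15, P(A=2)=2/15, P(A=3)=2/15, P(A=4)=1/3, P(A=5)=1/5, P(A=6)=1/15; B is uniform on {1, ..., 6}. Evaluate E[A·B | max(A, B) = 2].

P(max(A, B) = 2) = 1/15.
Summing AB·P(x,y) over outcomes with max(A, B) = 2 gives 8/45.
E[A·B | max(A, B) = 2] = (8/45) / (1/15) = 8/3.

8/3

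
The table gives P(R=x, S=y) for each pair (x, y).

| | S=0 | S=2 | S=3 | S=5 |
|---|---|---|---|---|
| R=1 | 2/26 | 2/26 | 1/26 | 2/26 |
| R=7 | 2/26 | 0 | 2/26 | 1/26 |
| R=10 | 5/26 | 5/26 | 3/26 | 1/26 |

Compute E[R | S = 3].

15/2

P(S = 3) = 3/13.
Σ R·P over the event = 1·(1/26) + 7·(2/26) + 10·(3/26) = 45/26.
E[R | S = 3] = (45/26) / (3/13) = 15/2.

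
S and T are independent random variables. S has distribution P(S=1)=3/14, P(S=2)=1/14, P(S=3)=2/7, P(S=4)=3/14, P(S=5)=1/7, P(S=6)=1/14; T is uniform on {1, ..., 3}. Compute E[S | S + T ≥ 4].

P(S + T ≥ 4) = 5/6.
Summing S·P(x,y) over outcomes with S + T ≥ 4 gives 127/42.
E[S | S + T ≥ 4] = (127/42) / (5/6) = 127/35.

127/35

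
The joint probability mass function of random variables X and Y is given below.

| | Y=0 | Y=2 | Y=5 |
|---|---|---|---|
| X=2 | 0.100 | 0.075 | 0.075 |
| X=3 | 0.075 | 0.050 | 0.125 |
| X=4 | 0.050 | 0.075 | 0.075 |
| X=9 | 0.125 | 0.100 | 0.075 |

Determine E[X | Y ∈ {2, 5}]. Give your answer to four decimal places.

4.6154

P(Y ∈ {2, 5}) = 0.650.
Σ X·P over the event = 2·(0.075) + 2·(0.075) + 3·(0.050) + 3·(0.125) + 4·(0.075) + 4·(0.075) + 9·(0.100) + 9·(0.075) = 3.000.
E[X | Y ∈ {2, 5}] = (3.000) / (0.650) = 4.6154.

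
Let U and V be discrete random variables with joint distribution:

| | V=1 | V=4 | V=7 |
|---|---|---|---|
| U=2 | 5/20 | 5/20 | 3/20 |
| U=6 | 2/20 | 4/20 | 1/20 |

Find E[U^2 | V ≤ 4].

P(V ≤ 4) = 4/5.
Σ U^2·P over the event = 4·(5/20) + 4·(5/20) + 36·(2/20) + 36·(4/20) = 64/5.
E[U^2 | V ≤ 4] = (64/5) / (4/5) = 16.

16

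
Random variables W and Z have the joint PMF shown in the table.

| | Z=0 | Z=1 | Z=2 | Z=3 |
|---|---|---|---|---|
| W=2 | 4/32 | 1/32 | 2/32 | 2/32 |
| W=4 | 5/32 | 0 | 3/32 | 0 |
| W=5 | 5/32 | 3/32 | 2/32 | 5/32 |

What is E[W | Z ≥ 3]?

29/7

P(Z ≥ 3) = 7/32.
Σ W·P over the event = 2·(2/32) + 5·(5/32) = 29/32.
E[W | Z ≥ 3] = (29/32) / (7/32) = 29/7.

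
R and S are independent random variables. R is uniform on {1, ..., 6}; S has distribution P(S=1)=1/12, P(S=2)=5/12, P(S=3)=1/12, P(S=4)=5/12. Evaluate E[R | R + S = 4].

2

P(R + S = 4) = 7/72.
Summing R·P(x,y) over outcomes with R + S = 4 gives 7/36.
E[R | R + S = 4] = (7/36) / (7/72) = 2.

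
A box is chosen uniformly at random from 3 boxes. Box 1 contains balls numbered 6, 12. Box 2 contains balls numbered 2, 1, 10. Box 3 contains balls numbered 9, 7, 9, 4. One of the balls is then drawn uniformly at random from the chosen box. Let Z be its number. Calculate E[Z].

E[Z | box 1] = (6+12)/2 = 9.
E[Z | box 2] = (2+1+10)/3 = 13/3.
E[Z | box 3] = (9+7+9+4)/4 = 29/4.
By the law of total expectation,
E[Z] = (1/3)·(9) + (1/3)·(13/3) + (1/3)·(29/4) = 247/36.

247/36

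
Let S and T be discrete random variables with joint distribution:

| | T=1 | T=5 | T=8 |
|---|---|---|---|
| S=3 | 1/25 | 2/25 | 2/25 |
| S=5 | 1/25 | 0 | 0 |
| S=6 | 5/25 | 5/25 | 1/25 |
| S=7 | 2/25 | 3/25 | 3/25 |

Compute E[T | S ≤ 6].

P(S ≤ 6) = 17/25.
Summing T·P(S=x,T=y) over the conditioning event gives 66/25.
E[T | S ≤ 6] = (66/25) / (17/25) = 66/17.

66/17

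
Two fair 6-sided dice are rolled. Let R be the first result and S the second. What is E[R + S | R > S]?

7

P(R > S) = 5/12.
Summing (R+S)·P(x,y) over outcomes with R > S gives 35/12.
E[R + S | R > S] = (35/12) / (5/12) = 7.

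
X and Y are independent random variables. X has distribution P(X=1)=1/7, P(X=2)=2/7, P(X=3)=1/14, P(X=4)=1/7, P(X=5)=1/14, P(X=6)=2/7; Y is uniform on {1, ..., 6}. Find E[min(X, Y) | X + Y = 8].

5/2

P(X + Y = 8) = 1/7.
Summing min(X,Y)·P(x,y) over outcomes with X + Y = 8 gives 5/14.
E[min(X, Y) | X + Y = 8] = (5/14) / (1/7) = 5/2.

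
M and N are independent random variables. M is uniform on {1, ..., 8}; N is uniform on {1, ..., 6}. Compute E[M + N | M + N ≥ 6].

P(M + N ≥ 6) = 19/24.
Summing (M+N)·P(x,y) over outcomes with M + N ≥ 6 gives 43/6.
E[M + N | M + N ≥ 6] = (43/6) / (19/24) = 172/19.

172/19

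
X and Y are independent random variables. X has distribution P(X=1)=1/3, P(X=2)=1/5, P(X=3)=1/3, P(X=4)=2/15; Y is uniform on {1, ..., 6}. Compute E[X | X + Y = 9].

P(X + Y = 9) = 7/90.
Summing X·P(x,y) over outcomes with X + Y = 9 gives 23/90.
E[X | X + Y = 9] = (23/90) / (7/90) = 23/7.

23/7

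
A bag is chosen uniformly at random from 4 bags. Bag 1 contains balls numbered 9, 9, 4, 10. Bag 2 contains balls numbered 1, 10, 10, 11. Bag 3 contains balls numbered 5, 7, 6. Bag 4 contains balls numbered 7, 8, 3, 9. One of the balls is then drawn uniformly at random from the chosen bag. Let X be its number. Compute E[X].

115/16

E[X | bag 1] = (9+9+4+10)/4 = 8.
E[X | bag 2] = (1+10+10+11)/4 = 8.
E[X | bag 3] = (5+7+6)/3 = 6.
E[X | bag 4] = (7+8+3+9)/4 = 27/4.
By the law of total expectation,
E[X] = (1/4)·(8) + (1/4)·(8) + (1/4)·(6) + (1/4)·(27/4) = 115/16.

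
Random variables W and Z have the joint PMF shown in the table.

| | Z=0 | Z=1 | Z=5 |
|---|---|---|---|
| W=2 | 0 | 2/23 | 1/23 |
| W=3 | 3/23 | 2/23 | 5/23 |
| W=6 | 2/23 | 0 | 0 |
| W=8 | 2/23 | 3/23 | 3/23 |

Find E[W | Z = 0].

37/7

P(Z = 0) = 7/23.
Σ W·P over the event = 3·(3/23) + 6·(2/23) + 8·(2/23) = 37/23.
E[W | Z = 0] = (37/23) / (7/23) = 37/7.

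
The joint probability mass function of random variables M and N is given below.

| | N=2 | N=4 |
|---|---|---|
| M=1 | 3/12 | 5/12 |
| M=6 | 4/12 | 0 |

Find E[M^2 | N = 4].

P(N = 4) = 5/12.
Σ M^2·P over the event = 1·(5/12) = 5/12.
E[M^2 | N = 4] = (5/12) / (5/12) = 1.

1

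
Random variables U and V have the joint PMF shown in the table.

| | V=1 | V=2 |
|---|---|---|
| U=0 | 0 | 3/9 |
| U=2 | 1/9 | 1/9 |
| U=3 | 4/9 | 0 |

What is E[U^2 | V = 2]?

P(V = 2) = 4/9.
Summing U^2·P(U=x,V=y) over the conditioning event gives 4/9.
E[U^2 | V = 2] = (4/9) / (4/9) = 1.

1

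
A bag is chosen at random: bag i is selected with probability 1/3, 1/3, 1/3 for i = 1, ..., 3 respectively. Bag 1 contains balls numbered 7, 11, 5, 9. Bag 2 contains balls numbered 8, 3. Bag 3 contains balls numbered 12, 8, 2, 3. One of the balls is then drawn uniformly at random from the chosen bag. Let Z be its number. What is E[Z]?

79/12

E[Z | bag 1] = (7+11+5+9)/4 = 8.
E[Z | bag 2] = (8+3)/2 = 11/2.
E[Z | bag 3] = (12+8+2+3)/4 = 25/4.
By the law of total expectation,
E[Z] = (1/3)·(8) + (1/3)·(11/2) + (1/3)·(25/4) = 79/12.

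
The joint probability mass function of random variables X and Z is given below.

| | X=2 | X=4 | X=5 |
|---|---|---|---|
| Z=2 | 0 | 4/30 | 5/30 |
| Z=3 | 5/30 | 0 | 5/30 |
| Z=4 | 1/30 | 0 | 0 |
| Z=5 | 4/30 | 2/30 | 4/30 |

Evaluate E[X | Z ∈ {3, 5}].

71/20

P(Z ∈ {3, 5}) = 2/3.
Σ X·P over the event = 2·(5/30) + 2·(4/30) + 4·(2/30) + 5·(5/30) + 5·(4/30) = 71/30.
E[X | Z ∈ {3, 5}] = (71/30) / (2/3) = 71/20.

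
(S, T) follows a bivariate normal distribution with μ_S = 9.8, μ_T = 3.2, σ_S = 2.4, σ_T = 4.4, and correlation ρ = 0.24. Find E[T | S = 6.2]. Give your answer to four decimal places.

1.6160

The regression of T on S has slope ρ·σ_T/σ_S and passes through (μ_S, μ_T).
E[T | S=6.2] = 3.2 + (0.24)·(4.4/2.4)·(6.2 − (9.8)) = 3.2 + (0.44)·(-3.6) = 1.6160.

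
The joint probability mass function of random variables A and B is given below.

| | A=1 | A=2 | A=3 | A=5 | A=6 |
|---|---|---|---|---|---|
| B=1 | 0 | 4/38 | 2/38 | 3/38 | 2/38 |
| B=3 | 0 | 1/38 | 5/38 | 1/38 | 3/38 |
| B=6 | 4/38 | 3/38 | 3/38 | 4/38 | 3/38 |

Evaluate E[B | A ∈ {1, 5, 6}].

83/20

P(A ∈ {1, 5, 6}) = 10/19.
Summing B·P(A=x,B=y) over the conditioning event gives 83/38.
E[B | A ∈ {1, 5, 6}] = (83/38) / (10/19) = 83/20.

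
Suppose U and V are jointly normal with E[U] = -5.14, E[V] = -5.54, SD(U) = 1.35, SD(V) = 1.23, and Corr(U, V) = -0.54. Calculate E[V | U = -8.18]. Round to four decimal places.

E[V | U=x] = μ_V + ρ(σ_V/σ_U)(x − μ_U) for jointly normal variables.
E[V | U=-8.18] = -5.54 + (-0.54)·(1.23/1.35)·(-8.18 − (-5.14)) = -5.54 + (-0.492)·(-3.04) = -4.0443.

-4.0443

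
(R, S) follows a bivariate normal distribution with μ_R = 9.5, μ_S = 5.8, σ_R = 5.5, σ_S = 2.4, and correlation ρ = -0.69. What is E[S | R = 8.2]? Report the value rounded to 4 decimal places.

6.1914

The regression of S on R has slope ρ·σ_S/σ_R and passes through (μ_R, μ_S).
E[S | R=8.2] = 5.8 + (-0.69)·(2.4/5.5)·(8.2 − (9.5)) = 5.8 + (-0.30109)·(-1.3) = 6.1914.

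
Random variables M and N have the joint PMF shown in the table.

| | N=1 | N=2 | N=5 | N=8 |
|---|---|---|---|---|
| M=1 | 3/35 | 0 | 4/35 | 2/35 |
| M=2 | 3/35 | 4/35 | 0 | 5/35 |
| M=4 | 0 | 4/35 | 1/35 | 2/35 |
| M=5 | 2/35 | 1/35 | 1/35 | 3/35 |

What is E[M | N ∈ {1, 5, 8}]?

67/26

P(N ∈ {1, 5, 8}) = 26/35.
Summing M·P(M=x,N=y) over the conditioning event gives 67/35.
E[M | N ∈ {1, 5, 8}] = (67/35) / (26/35) = 67/26.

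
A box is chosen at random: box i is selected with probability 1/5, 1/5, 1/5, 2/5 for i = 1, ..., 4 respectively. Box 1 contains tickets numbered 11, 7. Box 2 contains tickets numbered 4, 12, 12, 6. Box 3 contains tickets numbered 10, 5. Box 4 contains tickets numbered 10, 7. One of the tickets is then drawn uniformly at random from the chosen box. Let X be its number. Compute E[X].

42/5

E[X | box 1] = (11+7)/2 = 9.
E[X | box 2] = (4+12+12+6)/4 = 17/2.
E[X | box 3] = (10+5)/2 = 15/2.
E[X | box 4] = (10+7)/2 = 17/2.
By the law of total expectation,
E[X] = (1/5)·(9) + (1/5)·(17/2) + (1/5)·(15/2) + (2/5)·(17/2) = 42/5.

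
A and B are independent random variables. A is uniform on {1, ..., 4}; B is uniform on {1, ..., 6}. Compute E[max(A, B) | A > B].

10/3

Outcomes with A > B: (2,1), (3,1), (3,2), (4,1), (4,2), (4,3), each with probability 1/24.
E[max(A, B) | A > B] = (2 + 3 + 3 + 4 + 4 + 4) / 6 = 10/3.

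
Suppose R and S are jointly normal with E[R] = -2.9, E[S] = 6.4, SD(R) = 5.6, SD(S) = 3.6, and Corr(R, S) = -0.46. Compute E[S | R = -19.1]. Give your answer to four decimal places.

11.1906

The regression of S on R has slope ρ·σ_S/σ_R and passes through (μ_R, μ_S).
E[S | R=-19.1] = 6.4 + (-0.46)·(3.6/5.6)·(-19.1 − (-2.9)) = 6.4 + (-0.295714)·(-16.2) = 11.1906.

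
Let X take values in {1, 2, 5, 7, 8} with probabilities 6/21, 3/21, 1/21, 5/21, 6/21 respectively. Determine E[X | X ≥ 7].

83/11

P(X ≥ 7) = 11/21.
Σ over the event: 7·5/21 + 8·2/7 = 83/21.
E[X | X ≥ 7] = (83/21) / (11/21) = 83/11.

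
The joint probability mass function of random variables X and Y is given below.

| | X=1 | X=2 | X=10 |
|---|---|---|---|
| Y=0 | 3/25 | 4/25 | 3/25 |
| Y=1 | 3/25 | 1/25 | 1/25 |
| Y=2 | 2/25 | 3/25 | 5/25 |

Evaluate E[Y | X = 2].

P(X = 2) = 8/25.
Summing Y·P(X=x,Y=y) over the conditioning event gives 7/25.
E[Y | X = 2] = (7/25) / (8/25) = 7/8.

7/8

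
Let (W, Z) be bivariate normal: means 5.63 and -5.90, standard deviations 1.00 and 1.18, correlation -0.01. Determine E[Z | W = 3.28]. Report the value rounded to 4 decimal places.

E[Z | W=x] = μ_Z + ρ(σ_Z/σ_W)(x − μ_W) for jointly normal variables.
E[Z | W=3.28] = -5.90 + (-0.01)·(1.18/1.00)·(3.28 − (5.63)) = -5.90 + (-0.0118)·(-2.35) = -5.8723.

-5.8723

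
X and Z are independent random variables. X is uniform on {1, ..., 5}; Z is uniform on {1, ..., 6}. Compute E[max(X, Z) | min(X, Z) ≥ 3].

29/6

P(min(X, Z) ≥ 3) = 2/5.
Summing max(X,Z)·P(x,y) over outcomes with min(X, Z) ≥ 3 gives 29/15.
E[max(X, Z) | min(X, Z) ≥ 3] = (29/15) / (2/5) = 29/6.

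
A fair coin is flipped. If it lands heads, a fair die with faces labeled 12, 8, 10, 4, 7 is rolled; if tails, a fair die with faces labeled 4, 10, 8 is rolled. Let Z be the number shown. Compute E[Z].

233/30

E[Z | heads] = (12+8+10+4+7)/5 = 41/5.
E[Z | tails] = (4+10+8)/3 = 22/3.
By the law of total expectation,
E[Z] = (1/2)·(41/5) + (1/2)·(22/3) = 233/30.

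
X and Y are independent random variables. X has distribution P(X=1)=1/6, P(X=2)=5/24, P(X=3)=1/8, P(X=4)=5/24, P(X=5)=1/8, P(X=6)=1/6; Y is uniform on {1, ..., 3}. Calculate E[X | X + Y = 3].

P(X + Y = 3) = 1/8.
Summing X·P(x,y) over outcomes with X + Y = 3 gives 7/36.
E[X | X + Y = 3] = (7/36) / (1/8) = 14/9.

14/9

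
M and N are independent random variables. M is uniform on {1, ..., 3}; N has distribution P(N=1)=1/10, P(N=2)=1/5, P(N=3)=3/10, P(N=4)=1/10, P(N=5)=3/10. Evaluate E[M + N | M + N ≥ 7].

P(M + N ≥ 7) = 7/30.
Summing (M+N)·P(x,y) over outcomes with M + N ≥ 7 gives 26/15.
E[M + N | M + N ≥ 7] = (26/15) / (7/30) = 52/7.

52/7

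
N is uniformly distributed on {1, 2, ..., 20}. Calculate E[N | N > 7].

14

P(N > 7) = 13/20.
E[N | N > 7] = (91/10) / (13/20) = 14.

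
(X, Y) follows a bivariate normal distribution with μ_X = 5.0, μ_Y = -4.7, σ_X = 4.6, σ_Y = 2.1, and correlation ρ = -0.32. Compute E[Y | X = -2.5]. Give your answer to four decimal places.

E[Y | X=x] = μ_Y + ρ(σ_Y/σ_X)(x − μ_X) for jointly normal variables.
E[Y | X=-2.5] = -4.7 + (-0.32)·(2.1/4.6)·(-2.5 − (5.0)) = -4.7 + (-0.14609)·(-7.5) = -3.6043.

-3.6043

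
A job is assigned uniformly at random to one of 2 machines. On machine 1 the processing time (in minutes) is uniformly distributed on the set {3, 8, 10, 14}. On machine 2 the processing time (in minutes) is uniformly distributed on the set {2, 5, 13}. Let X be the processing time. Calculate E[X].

185/24

E[X | machine 1] = (3+8+10+14)/4 = 35/4.
E[X | machine 2] = (2+5+13)/3 = 20/3.
By the law of total expectation,
E[X] = (1/2)·(35/4) + (1/2)·(20/3) = 185/24.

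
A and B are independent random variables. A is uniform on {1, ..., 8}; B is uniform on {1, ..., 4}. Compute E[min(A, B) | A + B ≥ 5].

P(A + B ≥ 5) = 13/16.
Summing min(A,B)·P(x,y) over outcomes with A + B ≥ 5 gives 63/32.
E[min(A, B) | A + B ≥ 5] = (63/32) / (13/16) = 63/26.

63/26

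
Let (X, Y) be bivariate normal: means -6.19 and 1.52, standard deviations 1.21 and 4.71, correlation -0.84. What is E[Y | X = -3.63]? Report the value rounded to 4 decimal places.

-6.8506

For a bivariate normal, E[Y | X=x] = μ_Y + ρ·(σ_Y/σ_X)·(x − μ_X).
E[Y | X=-3.63] = 1.52 + (-0.84)·(4.71/1.21)·(-3.63 − (-6.19)) = 1.52 + (-3.26975)·(2.56) = -6.8506.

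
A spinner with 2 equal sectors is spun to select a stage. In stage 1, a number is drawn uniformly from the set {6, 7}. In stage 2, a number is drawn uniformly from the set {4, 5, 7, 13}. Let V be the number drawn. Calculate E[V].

55/8

E[V | stage 1] = (6+7)/2 = 13/2.
E[V | stage 2] = (4+5+7+13)/4 = 29/4.
By the law of total expectation,
E[V] = (1/2)·(13/2) + (1/2)·(29/4) = 55/8.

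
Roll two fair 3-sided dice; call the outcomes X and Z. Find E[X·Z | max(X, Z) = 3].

27/5

Outcomes with max(X, Z) = 3: (1,3), (2,3), (3,1), (3,2), (3,3), each with probability 1/9.
E[X·Z | max(X, Z) = 3] = (3 + 6 + 3 + 6 + 9) / 5 = 27/5.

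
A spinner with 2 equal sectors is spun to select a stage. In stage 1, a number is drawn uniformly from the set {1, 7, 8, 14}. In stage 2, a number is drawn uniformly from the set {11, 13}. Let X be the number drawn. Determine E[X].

39/4

E[X | stage 1] = (1+7+8+14)/4 = 15/2.
E[X | stage 2] = (11+13)/2 = 12.
E[X] = (1/2)·(15/2) + (1/2)·(12) = 39/4.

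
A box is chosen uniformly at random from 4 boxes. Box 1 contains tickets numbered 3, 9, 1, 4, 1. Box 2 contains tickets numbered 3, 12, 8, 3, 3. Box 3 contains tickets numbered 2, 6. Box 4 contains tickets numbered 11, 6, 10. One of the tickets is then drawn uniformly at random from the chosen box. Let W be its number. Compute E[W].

E[W | box 1] = (3+9+1+4+1)/5 = 18/5.
E[W | box 2] = (3+12+8+3+3)/5 = 29/5.
E[W | box 3] = (2+6)/2 = 4.
E[W | box 4] = (11+6+10)/3 = 9.
E[W] = (1/4)·(18/5) + (1/4)·(29/5) + (1/4)·(4) + (1/4)·(9) = 28/5.

28/5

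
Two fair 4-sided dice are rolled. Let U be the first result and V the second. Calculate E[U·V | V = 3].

Outcomes with V = 3: (1,3), (2,3), (3,3), (4,3), each with probability 1/16.
E[U·V | V = 3] = (3 + 6 + 9 + 12) / 4 = 15/2.

15/2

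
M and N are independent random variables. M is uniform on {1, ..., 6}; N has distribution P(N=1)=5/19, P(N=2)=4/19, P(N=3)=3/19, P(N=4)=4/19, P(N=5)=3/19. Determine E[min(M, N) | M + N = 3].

1

P(M + N = 3) = 3/38.
Summing min(M,N)·P(x,y) over outcomes with M + N = 3 gives 3/38.
E[min(M, N) | M + N = 3] = (3/38) / (3/38) = 1.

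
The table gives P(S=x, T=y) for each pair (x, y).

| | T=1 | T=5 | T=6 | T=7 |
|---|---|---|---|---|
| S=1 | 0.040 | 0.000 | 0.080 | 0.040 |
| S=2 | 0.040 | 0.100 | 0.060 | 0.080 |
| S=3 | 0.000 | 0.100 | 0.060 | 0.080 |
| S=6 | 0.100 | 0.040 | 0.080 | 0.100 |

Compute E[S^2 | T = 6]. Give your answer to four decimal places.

P(T = 6) = 0.280.
Σ S^2·P over the event = 1·(0.080) + 4·(0.060) + 9·(0.060) + 36·(0.080) = 3.740.
E[S^2 | T = 6] = (3.740) / (0.280) = 13.3571.

13.3571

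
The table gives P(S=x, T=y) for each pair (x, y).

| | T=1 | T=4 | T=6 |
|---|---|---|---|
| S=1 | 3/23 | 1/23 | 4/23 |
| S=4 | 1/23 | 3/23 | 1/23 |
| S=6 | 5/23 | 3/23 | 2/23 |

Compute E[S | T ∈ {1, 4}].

17/4

P(T ∈ {1, 4}) = 16/23.
Σ S·P over the event = 1·(3/23) + 1·(1/23) + 4·(1/23) + 4·(3/23) + 6·(5/23) + 6·(3/23) = 68/23.
E[S | T ∈ {1, 4}] = (68/23) / (16/23) = 17/4.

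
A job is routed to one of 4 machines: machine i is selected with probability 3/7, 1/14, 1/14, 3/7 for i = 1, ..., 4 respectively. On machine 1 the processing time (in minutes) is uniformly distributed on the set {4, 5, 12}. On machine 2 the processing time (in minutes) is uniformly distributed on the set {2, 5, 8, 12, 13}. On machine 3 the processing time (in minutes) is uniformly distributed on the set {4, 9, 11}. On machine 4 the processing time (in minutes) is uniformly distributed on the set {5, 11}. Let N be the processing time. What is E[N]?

E[N | machine 1] = (4+5+12)/3 = 7.
E[N | machine 2] = (2+5+8+12+13)/5 = 8.
E[N | machine 3] = (4+9+11)/3 = 8.
E[N | machine 4] = (5+11)/2 = 8.
E[N] = (3/7)·(7) + (1/14)·(8) + (1/14)·(8) + (3/7)·(8) = 53/7.

53/7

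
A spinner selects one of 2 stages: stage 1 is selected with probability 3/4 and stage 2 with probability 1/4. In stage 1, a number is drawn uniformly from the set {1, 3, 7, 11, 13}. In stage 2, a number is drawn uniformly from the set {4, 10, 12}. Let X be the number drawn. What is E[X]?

E[X | stage 1] = (1+3+7+11+13)/5 = 7.
E[X | stage 2] = (4+10+12)/3 = 26/3.
By the law of total expectation,
E[X] = (3/4)·(7) + (1/4)·(26/3) = 89/12.

89/12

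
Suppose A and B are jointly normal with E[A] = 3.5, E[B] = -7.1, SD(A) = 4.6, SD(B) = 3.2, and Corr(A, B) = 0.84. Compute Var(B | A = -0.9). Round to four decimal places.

3.0147

For a bivariate normal, Var(B | A=x) = σ_B²(1 − ρ²).
Var(B | A=-0.9) = (3.2)²·(1 − (0.84)²) = 10.24·0.2944 = 3.0147.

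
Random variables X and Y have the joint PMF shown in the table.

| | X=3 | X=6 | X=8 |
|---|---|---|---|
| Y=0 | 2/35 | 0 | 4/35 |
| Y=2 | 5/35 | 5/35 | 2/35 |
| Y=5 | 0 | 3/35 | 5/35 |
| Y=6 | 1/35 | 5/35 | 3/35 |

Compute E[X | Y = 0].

P(Y = 0) = 6/35.
Σ X·P over the event = 3·(2/35) + 8·(4/35) = 38/35.
E[X | Y = 0] = (38/35) / (6/35) = 19/3.

19/3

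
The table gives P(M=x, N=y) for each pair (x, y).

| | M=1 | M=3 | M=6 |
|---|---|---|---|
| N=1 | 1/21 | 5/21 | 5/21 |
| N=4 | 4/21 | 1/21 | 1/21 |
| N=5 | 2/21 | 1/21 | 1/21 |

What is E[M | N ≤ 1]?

P(N ≤ 1) = 11/21.
Σ M·P over the event = 1·(1/21) + 3·(5/21) + 6·(5/21) = 46/21.
E[M | N ≤ 1] = (46/21) / (11/21) = 46/11.

46/11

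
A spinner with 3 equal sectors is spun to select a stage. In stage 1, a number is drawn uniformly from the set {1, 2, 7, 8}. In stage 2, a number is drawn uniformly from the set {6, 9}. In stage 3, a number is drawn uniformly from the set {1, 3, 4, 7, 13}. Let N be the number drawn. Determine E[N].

88/15

E[N | stage 1] = (1+2+7+8)/4 = 9/2.
E[N | stage 2] = (6+9)/2 = 15/2.
E[N | stage 3] = (1+3+4+7+13)/5 = 28/5.
E[N] = (1/3)·(9/2) + (1/3)·(15/2) + (1/3)·(28/5) = 88/15.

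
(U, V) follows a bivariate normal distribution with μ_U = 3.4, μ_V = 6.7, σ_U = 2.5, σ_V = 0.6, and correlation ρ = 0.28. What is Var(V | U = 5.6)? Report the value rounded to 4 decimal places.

0.3318

For a bivariate normal, Var(V | U=x) = σ_V²(1 − ρ²).
Var(V | U=5.6) = (0.6)²·(1 − (0.28)²) = 0.36·0.9216 = 0.3318.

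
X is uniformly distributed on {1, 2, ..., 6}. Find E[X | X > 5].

6

Given X > 5, X is equally likely to be any of {6}.
E[X | X > 5] = (6) / 1 = 6.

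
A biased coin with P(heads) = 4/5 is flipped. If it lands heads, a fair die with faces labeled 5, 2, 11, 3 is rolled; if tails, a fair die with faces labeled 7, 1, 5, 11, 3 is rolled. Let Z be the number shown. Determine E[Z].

132/25

E[Z | heads] = (5+2+11+3)/4 = 21/4.
E[Z | tails] = (7+1+5+11+3)/5 = 27/5.
E[Z] = (4/5)·(21/4) + (1/5)·(27/5) = 132/25.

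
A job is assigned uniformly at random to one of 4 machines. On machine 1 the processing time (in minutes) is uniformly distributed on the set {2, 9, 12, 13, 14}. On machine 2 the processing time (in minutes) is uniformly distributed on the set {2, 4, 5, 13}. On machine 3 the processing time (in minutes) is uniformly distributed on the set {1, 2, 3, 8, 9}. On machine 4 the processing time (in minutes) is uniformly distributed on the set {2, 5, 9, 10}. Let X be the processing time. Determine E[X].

271/40

E[X | machine 1] = (2+9+12+13+14)/5 = 10.
E[X | machine 2] = (2+4+5+13)/4 = 6.
E[X | machine 3] = (1+2+3+8+9)/5 = 23/5.
E[X | machine 4] = (2+5+9+10)/4 = 13/2.
E[X] = (1/4)·(10) + (1/4)·(6) + (1/4)·(23/5) + (1/4)·(13/2) = 271/40.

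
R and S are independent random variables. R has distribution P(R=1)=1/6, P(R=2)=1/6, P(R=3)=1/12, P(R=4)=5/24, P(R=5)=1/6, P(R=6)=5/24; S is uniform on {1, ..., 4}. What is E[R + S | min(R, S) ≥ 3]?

33/4

P(min(R, S) ≥ 3) = 1/3.
Summing (R+S)·P(x,y) over outcomes with min(R, S) ≥ 3 gives 11/4.
E[R + S | min(R, S) ≥ 3] = (11/4) / (1/3) = 33/4.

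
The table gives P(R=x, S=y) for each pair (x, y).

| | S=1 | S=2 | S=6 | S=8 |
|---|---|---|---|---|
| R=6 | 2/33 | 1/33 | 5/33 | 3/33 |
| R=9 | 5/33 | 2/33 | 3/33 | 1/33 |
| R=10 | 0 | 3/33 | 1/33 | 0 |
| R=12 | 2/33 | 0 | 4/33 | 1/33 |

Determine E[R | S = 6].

115/13

P(S = 6) = 13/33.
Σ R·P over the event = 6·(5/33) + 9·(3/33) + 10·(1/33) + 12·(4/33) = 115/33.
E[R | S = 6] = (115/33) / (13/33) = 115/13.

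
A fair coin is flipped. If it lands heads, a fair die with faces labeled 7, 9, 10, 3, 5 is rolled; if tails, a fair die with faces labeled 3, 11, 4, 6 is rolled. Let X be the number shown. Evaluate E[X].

E[X | heads] = (7+9+10+3+5)/5 = 34/5.
E[X | tails] = (3+11+4+6)/4 = 6.
E[X] = (1/2)·(34/5) + (1/2)·(6) = 32/5.

32/5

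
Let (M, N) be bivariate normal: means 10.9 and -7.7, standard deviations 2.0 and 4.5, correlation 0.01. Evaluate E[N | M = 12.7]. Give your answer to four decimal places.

-7.6595

E[N | M=x] = μ_N + ρ(σ_N/σ_M)(x − μ_M) for jointly normal variables.
E[N | M=12.7] = -7.7 + (0.01)·(4.5/2.0)·(12.7 − (10.9)) = -7.7 + (0.0225)·(1.8) = -7.6595.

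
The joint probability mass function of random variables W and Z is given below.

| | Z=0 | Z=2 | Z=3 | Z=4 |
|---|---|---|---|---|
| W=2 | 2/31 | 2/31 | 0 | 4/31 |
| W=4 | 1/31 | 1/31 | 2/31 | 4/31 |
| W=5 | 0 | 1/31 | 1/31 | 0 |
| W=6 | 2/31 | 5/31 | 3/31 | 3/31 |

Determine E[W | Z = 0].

P(Z = 0) = 5/31.
Σ W·P over the event = 2·(2/31) + 4·(1/31) + 6·(2/31) = 20/31.
E[W | Z = 0] = (20/31) / (5/31) = 4.

4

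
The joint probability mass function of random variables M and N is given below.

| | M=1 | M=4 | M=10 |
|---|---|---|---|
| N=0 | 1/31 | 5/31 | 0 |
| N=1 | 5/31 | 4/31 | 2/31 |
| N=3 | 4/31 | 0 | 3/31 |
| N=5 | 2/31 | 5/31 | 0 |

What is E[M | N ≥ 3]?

4

P(N ≥ 3) = 14/31.
Σ M·P over the event = 1·(4/31) + 1·(2/31) + 4·(5/31) + 10·(3/31) = 56/31.
E[M | N ≥ 3] = (56/31) / (14/31) = 4.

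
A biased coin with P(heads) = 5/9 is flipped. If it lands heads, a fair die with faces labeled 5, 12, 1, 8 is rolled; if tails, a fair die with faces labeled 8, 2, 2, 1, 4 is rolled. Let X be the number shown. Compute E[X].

461/90

E[X | heads] = (5+12+1+8)/4 = 13/2.
E[X | tails] = (8+2+2+1+4)/5 = 17/5.
By the law of total expectation,
E[X] = (5/9)·(13/2) + (4/9)·(17/5) = 461/90.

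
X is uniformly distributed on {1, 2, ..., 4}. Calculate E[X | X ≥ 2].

Given X ≥ 2, X is equally likely to be any of {2, 3, 4}.
E[X | X ≥ 2] = (2 + 3 + 4) / 3 = 3.

3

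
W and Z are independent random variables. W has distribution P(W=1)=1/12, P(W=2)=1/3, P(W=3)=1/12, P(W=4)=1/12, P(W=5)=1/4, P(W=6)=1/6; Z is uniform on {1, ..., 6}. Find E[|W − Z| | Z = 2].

7/4

P(Z = 2) = 1/6.
Summing |W−Z|·P(x,y) over outcomes with Z = 2 gives 7/24.
E[|W − Z| | Z = 2] = (7/24) / (1/6) = 7/4.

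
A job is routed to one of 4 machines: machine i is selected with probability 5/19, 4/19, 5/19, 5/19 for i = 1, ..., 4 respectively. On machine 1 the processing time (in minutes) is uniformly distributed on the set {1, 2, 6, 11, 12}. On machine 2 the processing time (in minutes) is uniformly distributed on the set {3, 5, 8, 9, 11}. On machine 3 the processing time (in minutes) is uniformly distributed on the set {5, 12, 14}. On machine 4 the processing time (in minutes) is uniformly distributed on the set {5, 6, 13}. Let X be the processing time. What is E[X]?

E[X | machine 1] = (1+2+6+11+12)/5 = 32/5.
E[X | machine 2] = (3+5+8+9+11)/5 = 36/5.
E[X | machine 3] = (5+12+14)/3 = 31/3.
E[X | machine 4] = (5+6+13)/3 = 8.
E[X] = (5/19)·(32/5) + (4/19)·(36/5) + (5/19)·(31/3) + (5/19)·(8) = 2287/285.

2287/285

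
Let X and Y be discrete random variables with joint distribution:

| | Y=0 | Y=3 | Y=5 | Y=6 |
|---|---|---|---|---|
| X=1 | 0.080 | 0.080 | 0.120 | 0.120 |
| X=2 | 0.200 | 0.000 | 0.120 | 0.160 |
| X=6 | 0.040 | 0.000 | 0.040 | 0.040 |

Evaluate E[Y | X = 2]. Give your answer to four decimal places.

P(X = 2) = 0.480.
Σ Y·P over the event = 0·(0.200) + 5·(0.120) + 6·(0.160) = 1.560.
E[Y | X = 2] = (1.560) / (0.480) = 3.2500.

3.2500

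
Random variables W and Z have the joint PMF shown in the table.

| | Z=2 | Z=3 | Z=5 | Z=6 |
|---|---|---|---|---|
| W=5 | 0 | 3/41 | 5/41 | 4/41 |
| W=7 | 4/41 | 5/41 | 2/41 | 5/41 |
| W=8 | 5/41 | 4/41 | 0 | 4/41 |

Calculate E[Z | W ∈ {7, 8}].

P(W ∈ {7, 8}) = 29/41.
Summing Z·P(W=x,Z=y) over the conditioning event gives 109/41.
E[Z | W ∈ {7, 8}] = (109/41) / (29/41) = 109/29.

109/29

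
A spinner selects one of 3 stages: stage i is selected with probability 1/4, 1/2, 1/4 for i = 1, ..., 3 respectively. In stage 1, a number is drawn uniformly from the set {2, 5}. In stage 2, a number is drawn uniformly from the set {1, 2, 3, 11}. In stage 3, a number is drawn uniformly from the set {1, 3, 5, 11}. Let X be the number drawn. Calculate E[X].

17/4

E[X | stage 1] = (2+5)/2 = 7/2.
E[X | stage 2] = (1+2+3+11)/4 = 17/4.
E[X | stage 3] = (1+3+5+11)/4 = 5.
By the law of total expectation,
E[X] = (1/4)·(7/2) + (1/2)·(17/4) + (1/4)·(5) = 17/4.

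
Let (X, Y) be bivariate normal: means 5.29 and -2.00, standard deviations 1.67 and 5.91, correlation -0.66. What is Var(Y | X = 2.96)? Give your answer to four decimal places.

19.7134

Var(Y | X=x) = (1 − ρ²)·σ_Y².
Var(Y | X=2.96) = (5.91)²·(1 − (-0.66)²) = 34.9281·0.5644 = 19.7134.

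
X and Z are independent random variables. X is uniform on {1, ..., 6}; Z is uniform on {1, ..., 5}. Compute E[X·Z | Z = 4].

Outcomes with Z = 4: (1,4), (2,4), (3,4), (4,4), (5,4), (6,4), each with probability 1/30.
E[X·Z | Z = 4] = (4 + 8 + 12 + 16 + 20 + 24) / 6 = 14.

14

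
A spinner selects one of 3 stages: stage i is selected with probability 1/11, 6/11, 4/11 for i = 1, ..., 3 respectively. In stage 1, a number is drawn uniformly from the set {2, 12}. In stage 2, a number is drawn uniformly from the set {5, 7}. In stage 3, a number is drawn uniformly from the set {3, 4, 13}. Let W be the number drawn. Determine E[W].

E[W | stage 1] = (2+12)/2 = 7.
E[W | stage 2] = (5+7)/2 = 6.
E[W | stage 3] = (3+4+13)/3 = 20/3.
By the law of total expectation,
E[W] = (1/11)·(7) + (6/11)·(6) + (4/11)·(20/3) = 19/3.

19/3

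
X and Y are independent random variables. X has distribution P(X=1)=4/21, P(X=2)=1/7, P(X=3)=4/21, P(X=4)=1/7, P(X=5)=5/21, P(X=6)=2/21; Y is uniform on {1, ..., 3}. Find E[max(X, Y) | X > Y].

177/41

P(X > Y) = 41/63.
Summing max(X,Y)·P(x,y) over outcomes with X > Y gives 59/21.
E[max(X, Y) | X > Y] = (59/21) / (41/63) = 177/41.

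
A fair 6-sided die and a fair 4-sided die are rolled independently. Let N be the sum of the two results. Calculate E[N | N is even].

P(N is even) = 1/2.
Σ over the event: 2·1/24 + 4·1/8 + 6·1/6 + 8·1/8 + 10·1/24 = 3.
E[N | N is even] = (3) / (1/2) = 6.

6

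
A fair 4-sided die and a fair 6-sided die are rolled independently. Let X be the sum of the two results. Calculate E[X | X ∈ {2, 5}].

22/5

P(X ∈ {2, 5}) = 5/24.
Σ over the event: 2·1/24 + 5·1/6 = 11/12.
E[X | X ∈ {2, 5}] = (11/12) / (5/24) = 22/5.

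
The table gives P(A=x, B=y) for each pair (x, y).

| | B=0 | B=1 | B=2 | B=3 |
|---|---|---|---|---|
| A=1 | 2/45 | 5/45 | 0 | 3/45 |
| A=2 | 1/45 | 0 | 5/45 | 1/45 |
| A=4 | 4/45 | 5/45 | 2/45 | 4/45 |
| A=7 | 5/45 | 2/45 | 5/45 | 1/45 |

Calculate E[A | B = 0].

P(B = 0) = 4/15.
Σ A·P over the event = 1·(2/45) + 2·(1/45) + 4·(4/45) + 7·(5/45) = 11/9.
E[A | B = 0] = (11/9) / (4/15) = 55/12.

55/12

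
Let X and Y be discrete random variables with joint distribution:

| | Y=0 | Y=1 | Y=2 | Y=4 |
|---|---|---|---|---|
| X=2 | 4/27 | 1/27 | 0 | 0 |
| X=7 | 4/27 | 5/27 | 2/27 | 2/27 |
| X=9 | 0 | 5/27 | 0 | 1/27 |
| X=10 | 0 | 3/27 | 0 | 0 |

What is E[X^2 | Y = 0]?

53/2

P(Y = 0) = 8/27.
Σ X^2·P over the event = 4·(4/27) + 49·(4/27) = 212/27.
E[X^2 | Y = 0] = (212/27) / (8/27) = 53/2.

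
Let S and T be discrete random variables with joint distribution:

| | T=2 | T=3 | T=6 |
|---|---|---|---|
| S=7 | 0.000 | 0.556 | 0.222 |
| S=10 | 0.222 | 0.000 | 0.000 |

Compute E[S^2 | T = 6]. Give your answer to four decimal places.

49.0000

P(T = 6) = 0.222.
Σ S^2·P over the event = 49·(0.222) = 10.878.
E[S^2 | T = 6] = (10.878) / (0.222) = 49.0000.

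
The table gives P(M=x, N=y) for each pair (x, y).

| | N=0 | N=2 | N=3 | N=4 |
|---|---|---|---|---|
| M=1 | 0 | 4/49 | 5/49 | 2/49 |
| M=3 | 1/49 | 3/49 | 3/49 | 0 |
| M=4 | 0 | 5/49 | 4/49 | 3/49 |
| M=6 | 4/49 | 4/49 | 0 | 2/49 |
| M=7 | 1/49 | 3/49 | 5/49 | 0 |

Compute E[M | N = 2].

P(N = 2) = 19/49.
Summing M·P(M=x,N=y) over the conditioning event gives 78/49.
E[M | N = 2] = (78/49) / (19/49) = 78/19.

78/19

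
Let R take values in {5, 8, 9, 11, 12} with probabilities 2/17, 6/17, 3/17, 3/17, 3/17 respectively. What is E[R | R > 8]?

32/3

P(R > 8) = 9/17.
Σ over the event: 9·3/17 + 11·3/17 + 12·3/17 = 96/17.
E[R | R > 8] = (96/17) / (9/17) = 32/3.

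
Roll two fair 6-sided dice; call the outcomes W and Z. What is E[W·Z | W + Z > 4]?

71/5

P(W + Z > 4) = 5/6.
Summing WZ·P(x,y) over outcomes with W + Z > 4 gives 71/6.
E[W·Z | W + Z > 4] = (71/6) / (5/6) = 71/5.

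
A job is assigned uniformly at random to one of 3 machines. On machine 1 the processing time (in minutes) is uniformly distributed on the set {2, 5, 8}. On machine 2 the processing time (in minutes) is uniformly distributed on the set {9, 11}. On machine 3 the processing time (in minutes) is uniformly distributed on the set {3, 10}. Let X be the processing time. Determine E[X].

E[X | machine 1] = (2+5+8)/3 = 5.
E[X | machine 2] = (9+11)/2 = 10.
E[X | machine 3] = (3+10)/2 = 13/2.
E[X] = (1/3)·(5) + (1/3)·(10) + (1/3)·(13/2) = 43/6.

43/6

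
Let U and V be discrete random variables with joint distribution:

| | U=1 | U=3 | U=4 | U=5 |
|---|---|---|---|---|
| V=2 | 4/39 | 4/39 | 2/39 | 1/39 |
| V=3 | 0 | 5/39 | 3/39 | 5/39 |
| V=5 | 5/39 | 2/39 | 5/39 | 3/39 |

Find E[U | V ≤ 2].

P(V ≤ 2) = 11/39.
Σ U·P over the event = 1·(4/39) + 3·(4/39) + 4·(2/39) + 5·(1/39) = 29/39.
E[U | V ≤ 2] = (29/39) / (11/39) = 29/11.

29/11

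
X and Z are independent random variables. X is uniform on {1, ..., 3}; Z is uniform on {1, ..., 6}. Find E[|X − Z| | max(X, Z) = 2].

2/3

Outcomes with max(X, Z) = 2: (1,2), (2,1), (2,2), each with probability 1/18.
E[|X − Z| | max(X, Z) = 2] = (1 + 1 + 0) / 3 = 2/3.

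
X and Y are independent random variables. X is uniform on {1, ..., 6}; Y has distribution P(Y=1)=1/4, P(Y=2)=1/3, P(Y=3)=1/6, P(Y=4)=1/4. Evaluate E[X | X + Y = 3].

P(X + Y = 3) = 7/72.
Summing X·P(x,y) over outcomes with X + Y = 3 gives 5/36.
E[X | X + Y = 3] = (5/36) / (7/72) = 10/7.

10/7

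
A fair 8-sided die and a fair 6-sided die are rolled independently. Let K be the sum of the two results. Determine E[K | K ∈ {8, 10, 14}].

P(K ∈ {8, 10, 14}) = 1/4.
Σ over the event: 8·1/8 + 10·5/48 + 14·1/48 = 7/3.
E[K | K ∈ {8, 10, 14}] = (7/3) / (1/4) = 28/3.

28/3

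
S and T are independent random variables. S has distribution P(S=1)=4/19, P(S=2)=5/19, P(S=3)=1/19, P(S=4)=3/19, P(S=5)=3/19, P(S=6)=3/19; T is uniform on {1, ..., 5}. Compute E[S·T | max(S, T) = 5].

185/14

P(max(S, T) = 5) = 28/95.
Summing ST·P(x,y) over outcomes with max(S, T) = 5 gives 74/19.
E[S·T | max(S, T) = 5] = (74/19) / (28/95) = 185/14.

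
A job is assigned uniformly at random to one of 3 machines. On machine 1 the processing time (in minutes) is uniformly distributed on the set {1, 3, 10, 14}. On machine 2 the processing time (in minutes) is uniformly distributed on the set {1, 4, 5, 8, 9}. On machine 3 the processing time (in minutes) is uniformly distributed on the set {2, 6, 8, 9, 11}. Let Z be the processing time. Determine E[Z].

E[Z | machine 1] = (1+3+10+14)/4 = 7.
E[Z | machine 2] = (1+4+5+8+9)/5 = 27/5.
E[Z | machine 3] = (2+6+8+9+11)/5 = 36/5.
By the law of total expectation,
E[Z] = (1/3)·(7) + (1/3)·(27/5) + (1/3)·(36/5) = 98/15.

98/15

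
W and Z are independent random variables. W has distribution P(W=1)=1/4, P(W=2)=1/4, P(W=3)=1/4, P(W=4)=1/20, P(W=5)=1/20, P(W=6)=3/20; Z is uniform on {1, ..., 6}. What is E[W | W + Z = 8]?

P(W + Z = 8) = 1/8.
Summing W·P(x,y) over outcomes with W + Z = 8 gives 13/30.
E[W | W + Z = 8] = (13/30) / (1/8) = 52/15.

52/15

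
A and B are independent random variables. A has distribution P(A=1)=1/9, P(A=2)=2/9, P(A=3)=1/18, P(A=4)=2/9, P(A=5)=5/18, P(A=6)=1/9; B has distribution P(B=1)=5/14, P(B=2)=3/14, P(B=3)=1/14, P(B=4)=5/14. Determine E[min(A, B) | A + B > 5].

103/40

P(A + B > 5) = 40/63.
Summing min(A,B)·P(x,y) over outcomes with A + B > 5 gives 103/63.
E[min(A, B) | A + B > 5] = (103/63) / (40/63) = 103/40.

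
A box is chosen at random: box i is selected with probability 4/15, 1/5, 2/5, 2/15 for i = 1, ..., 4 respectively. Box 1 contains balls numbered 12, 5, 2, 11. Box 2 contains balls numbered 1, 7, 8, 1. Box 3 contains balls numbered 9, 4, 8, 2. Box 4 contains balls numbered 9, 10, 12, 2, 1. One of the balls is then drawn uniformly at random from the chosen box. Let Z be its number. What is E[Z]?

E[Z | box 1] = (12+5+2+11)/4 = 15/2.
E[Z | box 2] = (1+7+8+1)/4 = 17/4.
E[Z | box 3] = (9+4+8+2)/4 = 23/4.
E[Z | box 4] = (9+10+12+2+1)/5 = 34/5.
E[Z] = (4/15)·(15/2) + (1/5)·(17/4) + (2/5)·(23/4) + (2/15)·(34/5) = 1817/300.

1817/300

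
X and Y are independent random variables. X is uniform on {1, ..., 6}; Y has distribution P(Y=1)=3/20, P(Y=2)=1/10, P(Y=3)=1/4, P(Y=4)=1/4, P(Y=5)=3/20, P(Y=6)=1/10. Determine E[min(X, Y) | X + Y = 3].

P(X + Y = 3) = 1/24.
Summing min(X,Y)·P(x,y) over outcomes with X + Y = 3 gives 1/24.
E[min(X, Y) | X + Y = 3] = (1/24) / (1/24) = 1.

1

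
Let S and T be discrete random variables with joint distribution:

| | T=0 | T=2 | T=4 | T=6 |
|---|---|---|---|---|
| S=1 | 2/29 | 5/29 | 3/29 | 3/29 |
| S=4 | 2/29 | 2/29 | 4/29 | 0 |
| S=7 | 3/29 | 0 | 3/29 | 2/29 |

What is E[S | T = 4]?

P(T = 4) = 10/29.
Summing S·P(S=x,T=y) over the conditioning event gives 40/29.
E[S | T = 4] = (40/29) / (10/29) = 4.

4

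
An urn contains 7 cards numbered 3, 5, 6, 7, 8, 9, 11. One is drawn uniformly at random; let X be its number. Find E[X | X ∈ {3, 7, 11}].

P(X ∈ {3, 7, 11}) = 3/7.
Σ over the event: 3·1/7 + 7·1/7 + 11·1/7 = 3.
E[X | X ∈ {3, 7, 11}] = (3) / (3/7) = 7.

7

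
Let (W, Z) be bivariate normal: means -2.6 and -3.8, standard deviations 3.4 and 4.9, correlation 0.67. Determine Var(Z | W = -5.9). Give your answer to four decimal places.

13.2319

The conditional variance in a bivariate normal is σ_Z²(1 − ρ²), independent of x.
Var(Z | W=-5.9) = (4.9)²·(1 − (0.67)²) = 24.01·0.5511 = 13.2319.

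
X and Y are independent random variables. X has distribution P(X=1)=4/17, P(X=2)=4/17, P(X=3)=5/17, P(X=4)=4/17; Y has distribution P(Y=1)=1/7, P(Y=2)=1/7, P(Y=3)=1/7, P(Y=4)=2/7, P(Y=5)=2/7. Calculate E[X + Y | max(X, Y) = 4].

147/23

P(max(X, Y) = 4) = 46/119.
Summing (X+Y)·P(x,y) over outcomes with max(X, Y) = 4 gives 42/17.
E[X + Y | max(X, Y) = 4] = (42/17) / (46/119) = 147/23.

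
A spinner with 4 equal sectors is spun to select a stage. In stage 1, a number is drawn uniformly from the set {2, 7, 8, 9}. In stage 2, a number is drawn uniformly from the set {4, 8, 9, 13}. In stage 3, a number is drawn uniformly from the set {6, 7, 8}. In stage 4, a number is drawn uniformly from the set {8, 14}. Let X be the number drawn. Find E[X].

E[X | stage 1] = (2+7+8+9)/4 = 13/2.
E[X | stage 2] = (4+8+9+13)/4 = 17/2.
E[X | stage 3] = (6+7+8)/3 = 7.
E[X | stage 4] = (8+14)/2 = 11.
E[X] = (1/4)·(13/2) + (1/4)·(17/2) + (1/4)·(7) + (1/4)·(11) = 33/4.

33/4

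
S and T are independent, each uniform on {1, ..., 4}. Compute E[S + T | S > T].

5

Outcomes with S > T: (2,1), (3,1), (3,2), (4,1), (4,2), (4,3), each with probability 1/16.
E[S + T | S > T] = (3 + 4 + 5 + 5 + 6 + 7) / 6 = 5.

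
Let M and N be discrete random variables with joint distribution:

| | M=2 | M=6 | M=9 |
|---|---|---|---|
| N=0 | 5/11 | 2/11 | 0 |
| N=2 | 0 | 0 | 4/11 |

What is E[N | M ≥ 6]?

4/3

P(M ≥ 6) = 6/11.
Summing N·P(M=x,N=y) over the conditioning event gives 8/11.
E[N | M ≥ 6] = (8/11) / (6/11) = 4/3.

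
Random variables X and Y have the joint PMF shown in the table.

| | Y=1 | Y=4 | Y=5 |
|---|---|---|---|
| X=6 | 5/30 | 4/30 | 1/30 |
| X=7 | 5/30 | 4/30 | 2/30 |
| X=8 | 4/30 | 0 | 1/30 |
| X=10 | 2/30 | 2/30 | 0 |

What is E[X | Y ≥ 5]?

P(Y ≥ 5) = 2/15.
Σ X·P over the event = 6·(1/30) + 7·(2/30) + 8·(1/30) = 14/15.
E[X | Y ≥ 5] = (14/15) / (2/15) = 7.

7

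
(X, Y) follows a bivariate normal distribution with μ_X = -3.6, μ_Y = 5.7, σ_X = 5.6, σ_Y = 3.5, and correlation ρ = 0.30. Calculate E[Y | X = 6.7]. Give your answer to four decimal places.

For a bivariate normal, E[Y | X=x] = μ_Y + ρ·(σ_Y/σ_X)·(x − μ_X).
E[Y | X=6.7] = 5.7 + (0.30)·(3.5/5.6)·(6.7 − (-3.6)) = 5.7 + (0.1875)·(10.3) = 7.6313.

7.6313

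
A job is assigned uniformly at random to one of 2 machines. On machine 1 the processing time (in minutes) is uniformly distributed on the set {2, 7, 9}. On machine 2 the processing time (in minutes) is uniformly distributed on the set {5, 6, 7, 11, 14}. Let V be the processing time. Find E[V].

E[V | machine 1] = (2+7+9)/3 = 6.
E[V | machine 2] = (5+6+7+11+14)/5 = 43/5.
E[V] = (1/2)·(6) + (1/2)·(43/5) = 73/10.

73/10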